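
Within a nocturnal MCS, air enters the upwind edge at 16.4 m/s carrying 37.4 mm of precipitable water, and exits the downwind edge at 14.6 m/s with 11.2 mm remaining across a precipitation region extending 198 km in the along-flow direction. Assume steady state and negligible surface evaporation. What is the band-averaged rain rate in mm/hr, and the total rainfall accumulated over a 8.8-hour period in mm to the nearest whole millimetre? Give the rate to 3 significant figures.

R ≈ 8.18 mm/hr; total ≈ 72 mm

Column moisture flux per unit crosswind length is F = V × PW.
Inflow: F_in = 16.4 × 37.4 = 613.36 mm·m/s
Outflow: F_out = 14.6 × 11.2 = 163.52 mm·m/s
Steady-state rate R = (F_in − F_out)/L = (613.36 − 163.52) / 198000 m = 2.272e-03 mm/s.
R = 2.272e-03 × 3600 = 8.18 mm/hr.
Over 8.8 h: total = 8.18 × 8.8 = 71.984 ≈ 72 mm.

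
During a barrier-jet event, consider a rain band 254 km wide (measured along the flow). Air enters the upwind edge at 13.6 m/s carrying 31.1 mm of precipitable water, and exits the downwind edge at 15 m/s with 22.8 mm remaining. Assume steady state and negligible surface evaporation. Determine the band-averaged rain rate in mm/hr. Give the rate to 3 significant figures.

R ≈ 1.15 mm/hr

Column moisture flux per unit crosswind length is F = V × PW.
Inflow: F_in = 13.6 × 31.1 = 422.96 mm·m/s
Outflow: F_out = 15 × 22.8 = 342 mm·m/s
Steady-state rate R = (F_in − F_out)/L = (422.96 − 342) / 254000 m = 3.187e-04 mm/s.
R = 3.187e-04 × 3600 = 1.15 mm/hr.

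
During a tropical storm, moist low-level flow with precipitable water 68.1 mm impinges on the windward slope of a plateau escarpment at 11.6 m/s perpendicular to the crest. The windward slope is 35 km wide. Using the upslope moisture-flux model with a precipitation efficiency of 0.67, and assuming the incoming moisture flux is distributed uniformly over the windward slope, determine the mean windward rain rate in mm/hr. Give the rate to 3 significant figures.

R ≈ 54.4 mm/hr

Incoming column moisture flux per unit ridge length: F = V × PW = 11.6 × 68.1 = 789.96 mm·m/s.
Spread over the 35 km slope with efficiency ε = 0.67: R = ε·F/W = 0.67 × 789.96 / 35000 m = 1.512e-02 mm/s.
R = 1.512e-02 × 3600 = 54.4 mm/hr.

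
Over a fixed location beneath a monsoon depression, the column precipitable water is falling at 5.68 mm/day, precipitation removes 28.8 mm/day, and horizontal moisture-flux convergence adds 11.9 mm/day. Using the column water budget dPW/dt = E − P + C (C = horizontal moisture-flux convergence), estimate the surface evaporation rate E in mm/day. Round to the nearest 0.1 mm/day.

dPW/dt = -5.68 mm/day.
E = dPW/dt + P − C = (-5.68) + 28.8 − (11.9) = 11.2 mm/day.

E ≈ 11.2 mm/day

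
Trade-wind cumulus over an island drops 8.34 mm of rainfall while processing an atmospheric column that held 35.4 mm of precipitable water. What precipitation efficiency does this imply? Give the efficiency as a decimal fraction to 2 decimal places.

ε = rainfall / PW = 8.34 / 35.4 = 0.24.

ε ≈ 0.24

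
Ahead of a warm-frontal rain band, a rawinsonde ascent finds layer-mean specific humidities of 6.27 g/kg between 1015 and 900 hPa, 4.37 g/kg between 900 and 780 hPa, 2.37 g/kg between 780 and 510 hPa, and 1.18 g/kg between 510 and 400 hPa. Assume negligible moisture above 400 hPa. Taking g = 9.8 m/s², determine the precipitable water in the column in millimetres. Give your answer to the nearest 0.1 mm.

Precipitable water is the column-integrated vapour mass per unit area: PW = (1/g) Σ q̄ Δp, with q in kg/kg and Δp in Pa (1 kg/m² of water = 1 mm).
Layer 1015–900 hPa: Δp = 115 hPa = 11500 Pa, q̄ = 0.00627 kg/kg → 0.00627 × 11500 / 9.8 = 7.36 mm
Layer 900–780 hPa: Δp = 120 hPa = 12000 Pa, q̄ = 0.00437 kg/kg → 0.00437 × 12000 / 9.8 = 5.35 mm
Layer 780–510 hPa: Δp = 270 hPa = 27000 Pa, q̄ = 0.00237 kg/kg → 0.00237 × 27000 / 9.8 = 6.53 mm
Layer 510–400 hPa: Δp = 110 hPa = 11000 Pa, q̄ = 0.00118 kg/kg → 0.00118 × 11000 / 9.8 = 1.32 mm
PW = 7.36 + 5.35 + 6.53 + 1.32 = 20.56 ≈ 20.6 mm.

PW ≈ 20.6 mm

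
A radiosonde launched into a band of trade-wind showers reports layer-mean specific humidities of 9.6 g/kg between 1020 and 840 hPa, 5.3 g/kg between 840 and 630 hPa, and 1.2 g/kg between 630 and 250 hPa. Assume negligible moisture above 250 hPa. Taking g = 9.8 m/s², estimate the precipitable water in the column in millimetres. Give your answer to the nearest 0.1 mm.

PW ≈ 33.6 mm

Precipitable water is the column-integrated vapour mass per unit area: PW = (1/g) Σ q̄ Δp, with q in kg/kg and Δp in Pa (1 kg/m² of water = 1 mm).
Layer 1020–840 hPa: Δp = 180 hPa = 18000 Pa, q̄ = 0.0096 kg/kg → 0.0096 × 18000 / 9.8 = 17.63 mm
Layer 840–630 hPa: Δp = 210 hPa = 21000 Pa, q̄ = 0.0053 kg/kg → 0.0053 × 21000 / 9.8 = 11.36 mm
Layer 630–250 hPa: Δp = 380 hPa = 38000 Pa, q̄ = 0.0012 kg/kg → 0.0012 × 38000 / 9.8 = 4.65 mm
PW = 17.63 + 11.36 + 4.65 = 33.64 ≈ 33.6 mm.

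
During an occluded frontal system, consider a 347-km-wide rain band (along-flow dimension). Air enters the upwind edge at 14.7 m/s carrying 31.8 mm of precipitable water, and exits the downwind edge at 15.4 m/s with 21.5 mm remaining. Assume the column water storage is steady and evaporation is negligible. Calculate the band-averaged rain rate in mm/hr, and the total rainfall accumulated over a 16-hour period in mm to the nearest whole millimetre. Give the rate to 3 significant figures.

R ≈ 1.41 mm/hr; total ≈ 23 mm

Column moisture flux per unit crosswind length is F = V × PW.
Inflow: F_in = 14.7 × 31.8 = 467.46 mm·m/s
Outflow: F_out = 15.4 × 21.5 = 331.1 mm·m/s
Steady-state rate R = (F_in − F_out)/L = (467.46 − 331.1) / 347000 m = 3.930e-04 mm/s.
R = 3.930e-04 × 3600 = 1.41 mm/hr.
Over 16 h: total = 1.41 × 16 = 22.56 ≈ 23 mm.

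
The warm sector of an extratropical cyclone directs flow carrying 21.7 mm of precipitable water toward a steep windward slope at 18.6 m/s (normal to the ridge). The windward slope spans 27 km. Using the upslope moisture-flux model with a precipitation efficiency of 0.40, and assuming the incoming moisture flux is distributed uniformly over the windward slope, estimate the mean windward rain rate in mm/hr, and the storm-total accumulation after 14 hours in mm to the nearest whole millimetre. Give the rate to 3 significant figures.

Incoming column moisture flux per unit ridge length: F = V × PW = 18.6 × 21.7 = 403.62 mm·m/s.
Spread over the 27 km slope with efficiency ε = 0.40: R = ε·F/W = 0.40 × 403.62 / 27000 m = 5.980e-03 mm/s.
R = 5.980e-03 × 3600 = 21.5 mm/hr.
Over 14 h: total = 21.5 × 14 = 301 mm.

R ≈ 21.5 mm/hr; total ≈ 301 mm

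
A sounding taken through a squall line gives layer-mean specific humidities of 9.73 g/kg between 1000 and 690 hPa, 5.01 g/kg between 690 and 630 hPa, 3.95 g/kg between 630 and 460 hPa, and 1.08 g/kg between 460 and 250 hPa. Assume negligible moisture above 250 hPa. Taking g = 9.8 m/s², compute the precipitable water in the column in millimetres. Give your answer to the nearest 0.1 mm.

PW ≈ 43.0 mm

Precipitable water is the column-integrated vapour mass per unit area: PW = (1/g) Σ q̄ Δp, with q in kg/kg and Δp in Pa (1 kg/m² of water = 1 mm).
Layer 1000–690 hPa: Δp = 310 hPa = 31000 Pa, q̄ = 0.00973 kg/kg → 0.00973 × 31000 / 9.8 = 30.78 mm
Layer 690–630 hPa: Δp = 60 hPa = 6000 Pa, q̄ = 0.00501 kg/kg → 0.00501 × 6000 / 9.8 = 3.07 mm
Layer 630–460 hPa: Δp = 170 hPa = 17000 Pa, q̄ = 0.00395 kg/kg → 0.00395 × 17000 / 9.8 = 6.85 mm
Layer 460–250 hPa: Δp = 210 hPa = 21000 Pa, q̄ = 0.00108 kg/kg → 0.00108 × 21000 / 9.8 = 2.31 mm
PW = 30.78 + 3.07 + 6.85 + 2.31 = 43.01 ≈ 43.0 mm.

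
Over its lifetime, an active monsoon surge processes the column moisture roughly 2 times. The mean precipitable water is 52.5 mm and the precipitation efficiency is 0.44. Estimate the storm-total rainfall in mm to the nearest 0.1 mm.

rainfall ≈ 46.2 mm

Each cycle deposits ε × PW = 0.44 × 52.5 = 23.1 mm.
Over 2 cycles: 2 × 23.1 = 46.2 mm.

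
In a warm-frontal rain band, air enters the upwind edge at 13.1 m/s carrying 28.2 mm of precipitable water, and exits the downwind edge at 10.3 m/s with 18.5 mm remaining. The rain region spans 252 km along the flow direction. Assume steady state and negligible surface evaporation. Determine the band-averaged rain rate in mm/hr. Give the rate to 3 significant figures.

Column moisture flux per unit crosswind length is F = V × PW.
Inflow: F_in = 13.1 × 28.2 = 369.42 mm·m/s
Outflow: F_out = 10.3 × 18.5 = 190.55 mm·m/s
Steady-state rate R = (F_in − F_out)/L = (369.42 − 190.55) / 252000 m = 7.098e-04 mm/s.
R = 7.098e-04 × 3600 = 2.56 mm/hr.

R ≈ 2.56 mm/hr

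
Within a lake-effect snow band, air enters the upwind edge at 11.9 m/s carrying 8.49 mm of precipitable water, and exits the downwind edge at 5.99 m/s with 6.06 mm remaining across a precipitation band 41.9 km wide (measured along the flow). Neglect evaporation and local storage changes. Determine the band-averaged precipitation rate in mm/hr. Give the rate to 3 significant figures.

Column moisture flux per unit crosswind length is F = V × PW.
Inflow: F_in = 11.9 × 8.49 = 101.031 mm·m/s
Outflow: F_out = 5.99 × 6.06 = 36.2994 mm·m/s
Steady-state rate R = (F_in − F_out)/L = (101.031 − 36.2994) / 41900 m = 1.545e-03 mm/s.
R = 1.545e-03 × 3600 = 5.56 mm/hr.

R ≈ 5.56 mm/hr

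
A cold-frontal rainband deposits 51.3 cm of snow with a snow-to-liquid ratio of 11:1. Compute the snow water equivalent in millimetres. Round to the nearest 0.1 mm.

SWE ≈ 46.6 mm

SWE = snow depth / ratio = 51.3 cm / 11 = 4.664 cm = 46.6 mm.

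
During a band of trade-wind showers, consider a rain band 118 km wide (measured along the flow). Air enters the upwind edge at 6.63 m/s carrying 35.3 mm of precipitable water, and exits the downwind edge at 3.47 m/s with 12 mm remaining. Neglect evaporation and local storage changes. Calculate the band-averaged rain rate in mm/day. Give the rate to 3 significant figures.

R ≈ 141 mm/day

Column moisture flux per unit crosswind length is F = V × PW.
Inflow: F_in = 6.63 × 35.3 = 234.039 mm·m/s
Outflow: F_out = 3.47 × 12 = 41.64 mm·m/s
Steady-state rate R = (F_in − F_out)/L = (234.039 − 41.64) / 118000 m = 1.631e-03 mm/s.
R = 1.631e-03 × 3600 × 24 = 141 mm/day.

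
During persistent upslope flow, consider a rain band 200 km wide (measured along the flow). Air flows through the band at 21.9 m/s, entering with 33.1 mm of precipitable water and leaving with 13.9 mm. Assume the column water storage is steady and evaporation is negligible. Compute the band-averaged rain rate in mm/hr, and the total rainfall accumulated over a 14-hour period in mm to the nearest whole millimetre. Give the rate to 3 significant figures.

R ≈ 7.57 mm/hr; total ≈ 106 mm

Column moisture flux per unit crosswind length is F = V × PW.
Inflow: F_in = 21.9 × 33.1 = 724.89 mm·m/s
Outflow: F_out = 21.9 × 13.9 = 304.41 mm·m/s
Steady-state rate R = (F_in − F_out)/L = (724.89 − 304.41) / 200000 m = 2.102e-03 mm/s.
R = 2.102e-03 × 3600 = 7.57 mm/hr.
Over 14 h: total = 7.57 × 14 = 105.98 ≈ 106 mm.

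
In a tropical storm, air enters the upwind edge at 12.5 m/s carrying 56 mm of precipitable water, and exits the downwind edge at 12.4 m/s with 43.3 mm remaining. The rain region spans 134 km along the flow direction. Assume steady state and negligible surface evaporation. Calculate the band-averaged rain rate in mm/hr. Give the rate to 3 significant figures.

R ≈ 4.38 mm/hr

Column moisture flux per unit crosswind length is F = V × PW.
Inflow: F_in = 12.5 × 56 = 700 mm·m/s
Outflow: F_out = 12.4 × 43.3 = 536.92 mm·m/s
Steady-state rate R = (F_in − F_out)/L = (700 − 536.92) / 134000 m = 1.217e-03 mm/s.
R = 1.217e-03 × 3600 = 4.38 mm/hr.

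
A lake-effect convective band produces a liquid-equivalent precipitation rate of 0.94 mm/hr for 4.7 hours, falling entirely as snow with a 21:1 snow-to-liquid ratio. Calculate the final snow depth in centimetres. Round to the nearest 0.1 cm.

snow depth ≈ 9.3 cm

Liquid-equivalent depth = 0.94 × 4.7 = 4.418 mm.
Snow depth = 4.418 mm × 21 = 92.778 mm = 9.3 cm.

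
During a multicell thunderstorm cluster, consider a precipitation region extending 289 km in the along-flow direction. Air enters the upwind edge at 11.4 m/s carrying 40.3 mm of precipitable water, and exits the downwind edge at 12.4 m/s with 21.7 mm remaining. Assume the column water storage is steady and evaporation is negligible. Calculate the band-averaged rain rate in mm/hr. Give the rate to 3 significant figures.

Column moisture flux per unit crosswind length is F = V × PW.
Inflow: F_in = 11.4 × 40.3 = 459.42 mm·m/s
Outflow: F_out = 12.4 × 21.7 = 269.08 mm·m/s
Steady-state rate R = (F_in − F_out)/L = (459.42 − 269.08) / 289000 m = 6.586e-04 mm/s.
R = 6.586e-04 × 3600 = 2.37 mm/hr.

R ≈ 2.37 mm/hr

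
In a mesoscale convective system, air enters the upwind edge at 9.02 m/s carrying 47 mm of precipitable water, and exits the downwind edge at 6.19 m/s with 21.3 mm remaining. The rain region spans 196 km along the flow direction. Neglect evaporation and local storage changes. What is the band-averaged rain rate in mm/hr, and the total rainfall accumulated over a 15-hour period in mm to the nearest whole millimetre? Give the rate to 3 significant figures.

Column moisture flux per unit crosswind length is F = V × PW.
Inflow: F_in = 9.02 × 47 = 423.94 mm·m/s
Outflow: F_out = 6.19 × 21.3 = 131.847 mm·m/s
Steady-state rate R = (F_in − F_out)/L = (423.94 − 131.847) / 196000 m = 1.490e-03 mm/s.
R = 1.490e-03 × 3600 = 5.36 mm/hr.
Over 15 h: total = 5.36 × 15 = 80.4 ≈ 80 mm.

R ≈ 5.36 mm/hr; total ≈ 80 mm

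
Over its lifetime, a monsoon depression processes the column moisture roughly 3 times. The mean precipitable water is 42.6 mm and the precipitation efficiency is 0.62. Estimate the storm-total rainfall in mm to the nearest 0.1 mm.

Each cycle deposits ε × PW = 0.62 × 42.6 = 26.412 mm.
Over 3 cycles: 3 × 26.412 = 79.2 mm.

rainfall ≈ 79.2 mm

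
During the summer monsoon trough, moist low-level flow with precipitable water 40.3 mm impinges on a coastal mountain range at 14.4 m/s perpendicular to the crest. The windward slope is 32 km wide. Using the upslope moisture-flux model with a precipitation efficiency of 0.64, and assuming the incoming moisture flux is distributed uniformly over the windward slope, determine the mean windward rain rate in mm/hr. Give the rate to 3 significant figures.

Incoming column moisture flux per unit ridge length: F = V × PW = 14.4 × 40.3 = 580.32 mm·m/s.
Spread over the 32 km slope with efficiency ε = 0.64: R = ε·F/W = 0.64 × 580.32 / 32000 m = 1.161e-02 mm/s.
R = 1.161e-02 × 3600 = 41.8 mm/hr.

R ≈ 41.8 mm/hr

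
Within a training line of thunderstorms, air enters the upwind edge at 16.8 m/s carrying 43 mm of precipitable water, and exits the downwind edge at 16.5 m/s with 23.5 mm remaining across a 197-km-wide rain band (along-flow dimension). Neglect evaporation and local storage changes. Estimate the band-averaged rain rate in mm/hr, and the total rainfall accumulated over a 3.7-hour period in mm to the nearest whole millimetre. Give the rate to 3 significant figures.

Column moisture flux per unit crosswind length is F = V × PW.
Inflow: F_in = 16.8 × 43 = 722.4 mm·m/s
Outflow: F_out = 16.5 × 23.5 = 387.75 mm·m/s
Steady-state rate R = (F_in − F_out)/L = (722.4 − 387.75) / 197000 m = 1.699e-03 mm/s.
R = 1.699e-03 × 3600 = 6.12 mm/hr.
Over 3.7 h: total = 6.12 × 3.7 = 22.644 ≈ 23 mm.

R ≈ 6.12 mm/hr; total ≈ 23 mm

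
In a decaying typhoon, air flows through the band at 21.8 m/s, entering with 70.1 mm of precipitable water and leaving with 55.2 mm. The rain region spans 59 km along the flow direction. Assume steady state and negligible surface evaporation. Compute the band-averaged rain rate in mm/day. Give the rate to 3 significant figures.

R ≈ 476 mm/day

Column moisture flux per unit crosswind length is F = V × PW.
Inflow: F_in = 21.8 × 70.1 = 1528.18 mm·m/s
Outflow: F_out = 21.8 × 55.2 = 1203.36 mm·m/s
Steady-state rate R = (F_in − F_out)/L = (1528.18 − 1203.36) / 59000 m = 5.505e-03 mm/s.
R = 5.505e-03 × 3600 × 24 = 476 mm/day.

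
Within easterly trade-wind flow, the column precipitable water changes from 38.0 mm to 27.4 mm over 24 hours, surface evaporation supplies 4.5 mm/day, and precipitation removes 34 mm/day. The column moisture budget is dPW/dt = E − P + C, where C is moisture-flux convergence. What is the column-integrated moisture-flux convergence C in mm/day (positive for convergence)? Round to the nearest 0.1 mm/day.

C ≈ 18.9 mm/day

dPW/dt = (27.4 − 38.0) mm / (24/24 day) = -10.600 mm/day.
C = dPW/dt − E + P = (-10.600) − 4.5 + 34 = 18.9 mm/day.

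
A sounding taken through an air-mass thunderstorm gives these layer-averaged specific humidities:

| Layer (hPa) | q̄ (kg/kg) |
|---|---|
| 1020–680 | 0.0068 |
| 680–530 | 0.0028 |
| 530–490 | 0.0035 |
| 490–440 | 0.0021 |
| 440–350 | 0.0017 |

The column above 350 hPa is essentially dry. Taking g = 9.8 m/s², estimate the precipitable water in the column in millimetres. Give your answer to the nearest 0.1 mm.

PW ≈ 31.9 mm

Precipitable water is the column-integrated vapour mass per unit area: PW = (1/g) Σ q̄ Δp, with q in kg/kg and Δp in Pa (1 kg/m² of water = 1 mm).
Layer 1020–680 hPa: Δp = 340 hPa = 34000 Pa, q̄ = 0.0068 kg/kg → 0.0068 × 34000 / 9.8 = 23.59 mm
Layer 680–530 hPa: Δp = 150 hPa = 15000 Pa, q̄ = 0.0028 kg/kg → 0.0028 × 15000 / 9.8 = 4.29 mm
Layer 530–490 hPa: Δp = 40 hPa = 4000 Pa, q̄ = 0.0035 kg/kg → 0.0035 × 4000 / 9.8 = 1.43 mm
Layer 490–440 hPa: Δp = 50 hPa = 5000 Pa, q̄ = 0.0021 kg/kg → 0.0021 × 5000 / 9.8 = 1.07 mm
Layer 440–350 hPa: Δp = 90 hPa = 9000 Pa, q̄ = 0.0017 kg/kg → 0.0017 × 9000 / 9.8 = 1.56 mm
PW = 23.59 + 4.29 + 1.43 + 1.07 + 1.56 = 31.94 ≈ 31.9 mm.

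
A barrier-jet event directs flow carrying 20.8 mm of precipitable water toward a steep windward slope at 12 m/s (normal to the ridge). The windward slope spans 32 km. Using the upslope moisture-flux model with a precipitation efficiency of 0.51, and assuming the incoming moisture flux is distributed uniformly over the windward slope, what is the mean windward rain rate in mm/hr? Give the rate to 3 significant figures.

R ≈ 14.3 mm/hr

Incoming column moisture flux per unit ridge length: F = V × PW = 12 × 20.8 = 249.6 mm·m/s.
Spread over the 32 km slope with efficiency ε = 0.51: R = ε·F/W = 0.51 × 249.6 / 32000 m = 3.978e-03 mm/s.
R = 3.978e-03 × 3600 = 14.3 mm/hr.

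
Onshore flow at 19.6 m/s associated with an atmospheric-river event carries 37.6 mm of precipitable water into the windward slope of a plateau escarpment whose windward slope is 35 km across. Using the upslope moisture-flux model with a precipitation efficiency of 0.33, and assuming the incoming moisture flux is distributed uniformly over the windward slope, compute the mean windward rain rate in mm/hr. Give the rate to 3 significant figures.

Incoming column moisture flux per unit ridge length: F = V × PW = 19.6 × 37.6 = 736.96 mm·m/s.
Spread over the 35 km slope with efficiency ε = 0.33: R = ε·F/W = 0.33 × 736.96 / 35000 m = 6.948e-03 mm/s.
R = 6.948e-03 × 3600 = 25.0 mm/hr.

R ≈ 25.0 mm/hr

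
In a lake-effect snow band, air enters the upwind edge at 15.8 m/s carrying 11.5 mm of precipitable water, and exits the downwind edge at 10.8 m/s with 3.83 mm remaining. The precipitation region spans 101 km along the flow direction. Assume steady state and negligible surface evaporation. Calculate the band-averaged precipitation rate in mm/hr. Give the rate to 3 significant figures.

Column moisture flux per unit crosswind length is F = V × PW.
Inflow: F_in = 15.8 × 11.5 = 181.7 mm·m/s
Outflow: F_out = 10.8 × 3.83 = 41.364 mm·m/s
Steady-state rate R = (F_in − F_out)/L = (181.7 − 41.364) / 101000 m = 1.389e-03 mm/s.
R = 1.389e-03 × 3600 = 5.00 mm/hr.

R ≈ 5.00 mm/hr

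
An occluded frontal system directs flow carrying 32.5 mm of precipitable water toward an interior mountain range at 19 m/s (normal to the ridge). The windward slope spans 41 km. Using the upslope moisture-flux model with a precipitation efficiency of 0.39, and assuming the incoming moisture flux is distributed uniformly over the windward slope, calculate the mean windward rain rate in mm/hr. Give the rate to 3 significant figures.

R ≈ 21.1 mm/hr

Incoming column moisture flux per unit ridge length: F = V × PW = 19 × 32.5 = 617.5 mm·m/s.
Spread over the 41 km slope with efficiency ε = 0.39: R = ε·F/W = 0.39 × 617.5 / 41000 m = 5.874e-03 mm/s.
R = 5.874e-03 × 3600 = 21.1 mm/hr.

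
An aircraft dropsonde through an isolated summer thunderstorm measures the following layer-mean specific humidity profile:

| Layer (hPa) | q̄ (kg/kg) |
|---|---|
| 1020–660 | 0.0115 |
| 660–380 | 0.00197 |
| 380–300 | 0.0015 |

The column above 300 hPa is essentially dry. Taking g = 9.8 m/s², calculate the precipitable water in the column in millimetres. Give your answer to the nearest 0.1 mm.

Precipitable water is the column-integrated vapour mass per unit area: PW = (1/g) Σ q̄ Δp, with q in kg/kg and Δp in Pa (1 kg/m² of water = 1 mm).
Layer 1020–660 hPa: Δp = 360 hPa = 36000 Pa, q̄ = 0.0115 kg/kg → 0.0115 × 36000 / 9.8 = 42.24 mm
Layer 660–380 hPa: Δp = 280 hPa = 28000 Pa, q̄ = 0.00197 kg/kg → 0.00197 × 28000 / 9.8 = 5.63 mm
Layer 380–300 hPa: Δp = 80 hPa = 8000 Pa, q̄ = 0.0015 kg/kg → 0.0015 × 8000 / 9.8 = 1.22 mm
PW = 42.24 + 5.63 + 1.22 = 49.09 ≈ 49.1 mm.

PW ≈ 49.1 mm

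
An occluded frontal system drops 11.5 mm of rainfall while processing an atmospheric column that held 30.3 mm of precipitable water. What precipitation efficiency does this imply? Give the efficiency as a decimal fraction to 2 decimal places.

ε = rainfall / PW = 11.5 / 30.3 = 0.38.

ε ≈ 0.38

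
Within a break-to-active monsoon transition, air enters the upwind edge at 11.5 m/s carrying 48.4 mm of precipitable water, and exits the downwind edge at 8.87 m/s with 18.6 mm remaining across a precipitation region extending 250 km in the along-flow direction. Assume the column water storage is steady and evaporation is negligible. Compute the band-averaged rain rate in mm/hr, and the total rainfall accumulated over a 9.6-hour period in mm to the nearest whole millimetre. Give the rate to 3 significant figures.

R ≈ 5.64 mm/hr; total ≈ 54 mm

Column moisture flux per unit crosswind length is F = V × PW.
Inflow: F_in = 11.5 × 48.4 = 556.6 mm·m/s
Outflow: F_out = 8.87 × 18.6 = 164.982 mm·m/s
Steady-state rate R = (F_in − F_out)/L = (556.6 − 164.982) / 250000 m = 1.566e-03 mm/s.
R = 1.566e-03 × 3600 = 5.64 mm/hr.
Over 9.6 h: total = 5.64 × 9.6 = 54.144 ≈ 54 mm.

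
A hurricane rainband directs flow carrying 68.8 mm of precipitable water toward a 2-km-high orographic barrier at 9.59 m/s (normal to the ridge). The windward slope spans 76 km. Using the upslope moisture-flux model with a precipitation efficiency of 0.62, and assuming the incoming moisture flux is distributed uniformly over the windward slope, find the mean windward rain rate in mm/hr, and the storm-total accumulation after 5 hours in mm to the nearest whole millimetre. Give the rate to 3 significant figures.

R ≈ 19.4 mm/hr; total ≈ 97 mm

Incoming column moisture flux per unit ridge length: F = V × PW = 9.59 × 68.8 = 659.792 mm·m/s.
Spread over the 76 km slope with efficiency ε = 0.62: R = ε·F/W = 0.62 × 659.792 / 76000 m = 5.383e-03 mm/s.
R = 5.383e-03 × 3600 = 19.4 mm/hr.
Over 5 h: total = 19.4 × 5 = 97 mm.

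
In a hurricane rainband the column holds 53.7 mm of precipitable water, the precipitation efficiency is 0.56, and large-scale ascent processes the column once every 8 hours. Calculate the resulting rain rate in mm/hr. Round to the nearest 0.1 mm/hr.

Each overturning extracts ε × PW = 0.56 × 53.7 = 30.072 mm.
Rate = ε·PW / τ = 30.072 / 8 h = 3.8 mm/hr.

R ≈ 3.8 mm/hr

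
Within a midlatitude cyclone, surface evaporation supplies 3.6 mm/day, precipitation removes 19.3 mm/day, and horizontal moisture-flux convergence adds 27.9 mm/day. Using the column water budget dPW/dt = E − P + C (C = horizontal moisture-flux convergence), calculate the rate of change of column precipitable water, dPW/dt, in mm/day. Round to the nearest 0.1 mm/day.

dPW/dt = E − P + C = 3.6 − 19.3 + (27.9) = 12.2 mm/day.

dPW/dt ≈ 12.2 mm/day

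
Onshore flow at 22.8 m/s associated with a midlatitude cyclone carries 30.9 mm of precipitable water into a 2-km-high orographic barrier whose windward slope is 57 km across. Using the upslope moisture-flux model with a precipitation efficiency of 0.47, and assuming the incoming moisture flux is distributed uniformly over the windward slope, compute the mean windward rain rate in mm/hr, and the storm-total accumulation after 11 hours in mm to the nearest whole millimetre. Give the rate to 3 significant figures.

R ≈ 20.9 mm/hr; total ≈ 230 mm

Incoming column moisture flux per unit ridge length: F = V × PW = 22.8 × 30.9 = 704.52 mm·m/s.
Spread over the 57 km slope with efficiency ε = 0.47: R = ε·F/W = 0.47 × 704.52 / 57000 m = 5.809e-03 mm/s.
R = 5.809e-03 × 3600 = 20.9 mm/hr.
Over 11 h: total = 20.9 × 11 = 229.9 ≈ 230 mm.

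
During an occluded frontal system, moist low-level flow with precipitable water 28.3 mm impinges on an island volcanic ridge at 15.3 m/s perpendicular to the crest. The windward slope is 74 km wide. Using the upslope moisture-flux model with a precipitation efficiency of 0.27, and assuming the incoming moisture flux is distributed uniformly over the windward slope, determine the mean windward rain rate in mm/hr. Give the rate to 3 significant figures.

Incoming column moisture flux per unit ridge length: F = V × PW = 15.3 × 28.3 = 432.99 mm·m/s.
Spread over the 74 km slope with efficiency ε = 0.27: R = ε·F/W = 0.27 × 432.99 / 74000 m = 1.580e-03 mm/s.
R = 1.580e-03 × 3600 = 5.69 mm/hr.

R ≈ 5.69 mm/hr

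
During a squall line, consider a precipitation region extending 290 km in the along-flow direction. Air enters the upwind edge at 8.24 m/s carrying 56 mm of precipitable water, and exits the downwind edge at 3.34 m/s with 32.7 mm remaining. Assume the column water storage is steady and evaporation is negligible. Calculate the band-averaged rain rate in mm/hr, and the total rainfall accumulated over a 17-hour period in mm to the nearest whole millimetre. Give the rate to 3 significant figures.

Column moisture flux per unit crosswind length is F = V × PW.
Inflow: F_in = 8.24 × 56 = 461.44 mm·m/s
Outflow: F_out = 3.34 × 32.7 = 109.218 mm·m/s
Steady-state rate R = (F_in − F_out)/L = (461.44 − 109.218) / 290000 m = 1.215e-03 mm/s.
R = 1.215e-03 × 3600 = 4.37 mm/hr.
Over 17 h: total = 4.37 × 17 = 74.29 ≈ 74 mm.

R ≈ 4.37 mm/hr; total ≈ 74 mm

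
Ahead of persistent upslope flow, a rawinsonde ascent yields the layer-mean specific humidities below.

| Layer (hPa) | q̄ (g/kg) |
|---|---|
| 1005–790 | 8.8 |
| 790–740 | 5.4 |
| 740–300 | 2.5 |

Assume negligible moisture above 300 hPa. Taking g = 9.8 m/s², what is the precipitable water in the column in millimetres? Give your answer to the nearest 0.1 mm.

PW ≈ 33.3 mm

Precipitable water is the column-integrated vapour mass per unit area: PW = (1/g) Σ q̄ Δp, with q in kg/kg and Δp in Pa (1 kg/m² of water = 1 mm).
Layer 1005–790 hPa: Δp = 215 hPa = 21500 Pa, q̄ = 0.0088 kg/kg → 0.0088 × 21500 / 9.8 = 19.31 mm
Layer 790–740 hPa: Δp = 50 hPa = 5000 Pa, q̄ = 0.0054 kg/kg → 0.0054 × 5000 / 9.8 = 2.76 mm
Layer 740–300 hPa: Δp = 440 hPa = 44000 Pa, q̄ = 0.0025 kg/kg → 0.0025 × 44000 / 9.8 = 11.22 mm
PW = 19.31 + 2.76 + 11.22 = 33.29 ≈ 33.3 mm.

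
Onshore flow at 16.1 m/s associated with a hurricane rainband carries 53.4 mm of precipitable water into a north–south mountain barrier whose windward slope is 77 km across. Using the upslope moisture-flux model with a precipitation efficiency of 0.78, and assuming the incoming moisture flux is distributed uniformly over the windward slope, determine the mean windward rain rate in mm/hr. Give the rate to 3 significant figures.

Incoming column moisture flux per unit ridge length: F = V × PW = 16.1 × 53.4 = 859.74 mm·m/s.
Spread over the 77 km slope with efficiency ε = 0.78: R = ε·F/W = 0.78 × 859.74 / 77000 m = 8.709e-03 mm/s.
R = 8.709e-03 × 3600 = 31.4 mm/hr.

R ≈ 31.4 mm/hr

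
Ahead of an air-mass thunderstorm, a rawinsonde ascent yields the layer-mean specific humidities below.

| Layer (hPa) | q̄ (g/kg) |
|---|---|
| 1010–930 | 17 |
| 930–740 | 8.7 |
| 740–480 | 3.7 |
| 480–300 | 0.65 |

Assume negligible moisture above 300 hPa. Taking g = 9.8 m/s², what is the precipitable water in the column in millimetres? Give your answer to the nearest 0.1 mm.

PW ≈ 41.8 mm

Precipitable water is the column-integrated vapour mass per unit area: PW = (1/g) Σ q̄ Δp, with q in kg/kg and Δp in Pa (1 kg/m² of water = 1 mm).
Layer 1010–930 hPa: Δp = 80 hPa = 8000 Pa, q̄ = 0.017 kg/kg → 0.017 × 8000 / 9.8 = 13.88 mm
Layer 930–740 hPa: Δp = 190 hPa = 19000 Pa, q̄ = 0.0087 kg/kg → 0.0087 × 19000 / 9.8 = 16.87 mm
Layer 740–480 hPa: Δp = 260 hPa = 26000 Pa, q̄ = 0.0037 kg/kg → 0.0037 × 26000 / 9.8 = 9.82 mm
Layer 480–300 hPa: Δp = 180 hPa = 18000 Pa, q̄ = 0.00065 kg/kg → 0.00065 × 18000 / 9.8 = 1.19 mm
PW = 13.88 + 16.87 + 9.82 + 1.19 = 41.76 ≈ 41.8 mm.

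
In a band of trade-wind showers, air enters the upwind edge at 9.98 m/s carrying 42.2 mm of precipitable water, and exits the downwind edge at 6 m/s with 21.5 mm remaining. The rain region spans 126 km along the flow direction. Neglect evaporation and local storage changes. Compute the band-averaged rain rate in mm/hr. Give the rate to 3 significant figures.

R ≈ 8.35 mm/hr

Column moisture flux per unit crosswind length is F = V × PW.
Inflow: F_in = 9.98 × 42.2 = 421.156 mm·m/s
Outflow: F_out = 6 × 21.5 = 129 mm·m/s
Steady-state rate R = (F_in − F_out)/L = (421.156 − 129) / 126000 m = 2.319e-03 mm/s.
R = 2.319e-03 × 3600 = 8.35 mm/hr.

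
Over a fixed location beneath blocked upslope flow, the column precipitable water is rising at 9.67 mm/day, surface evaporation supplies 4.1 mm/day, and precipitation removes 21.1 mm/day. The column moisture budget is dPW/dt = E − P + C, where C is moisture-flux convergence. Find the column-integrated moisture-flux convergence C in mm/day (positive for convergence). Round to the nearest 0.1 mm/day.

C ≈ 26.7 mm/day

dPW/dt = +9.67 mm/day.
C = dPW/dt − E + P = (+9.67) − 4.1 + 21.1 = 26.7 mm/day.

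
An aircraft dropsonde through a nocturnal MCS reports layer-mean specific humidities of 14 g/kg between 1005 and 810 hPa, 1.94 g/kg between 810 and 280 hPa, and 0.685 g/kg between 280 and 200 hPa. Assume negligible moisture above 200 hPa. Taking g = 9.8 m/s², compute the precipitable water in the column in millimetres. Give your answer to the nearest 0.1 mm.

Precipitable water is the column-integrated vapour mass per unit area: PW = (1/g) Σ q̄ Δp, with q in kg/kg and Δp in Pa (1 kg/m² of water = 1 mm).
Layer 1005–810 hPa: Δp = 195 hPa = 19500 Pa, q̄ = 0.014 kg/kg → 0.014 × 19500 / 9.8 = 27.86 mm
Layer 810–280 hPa: Δp = 530 hPa = 53000 Pa, q̄ = 0.00194 kg/kg → 0.00194 × 53000 / 9.8 = 10.49 mm
Layer 280–200 hPa: Δp = 80 hPa = 8000 Pa, q̄ = 0.000685 kg/kg → 0.000685 × 8000 / 9.8 = 0.56 mm
PW = 27.86 + 10.49 + 0.56 = 38.91 ≈ 38.9 mm.

PW ≈ 38.9 mm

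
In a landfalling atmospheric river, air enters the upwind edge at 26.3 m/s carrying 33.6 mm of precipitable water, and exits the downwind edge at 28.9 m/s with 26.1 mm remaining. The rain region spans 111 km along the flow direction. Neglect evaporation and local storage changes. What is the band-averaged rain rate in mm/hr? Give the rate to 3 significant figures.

Column moisture flux per unit crosswind length is F = V × PW.
Inflow: F_in = 26.3 × 33.6 = 883.68 mm·m/s
Outflow: F_out = 28.9 × 26.1 = 754.29 mm·m/s
Steady-state rate R = (F_in − F_out)/L = (883.68 − 754.29) / 111000 m = 1.166e-03 mm/s.
R = 1.166e-03 × 3600 = 4.20 mm/hr.

R ≈ 4.20 mm/hr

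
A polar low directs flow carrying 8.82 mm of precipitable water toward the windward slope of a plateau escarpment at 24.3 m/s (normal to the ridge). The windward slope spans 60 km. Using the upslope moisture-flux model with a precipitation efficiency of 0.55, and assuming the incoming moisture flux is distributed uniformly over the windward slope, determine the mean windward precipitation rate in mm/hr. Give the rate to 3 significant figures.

R ≈ 7.07 mm/hr

Incoming column moisture flux per unit ridge length: F = V × PW = 24.3 × 8.82 = 214.326 mm·m/s.
Spread over the 60 km slope with efficiency ε = 0.55: R = ε·F/W = 0.55 × 214.326 / 60000 m = 1.965e-03 mm/s.
R = 1.965e-03 × 3600 = 7.07 mm/hr.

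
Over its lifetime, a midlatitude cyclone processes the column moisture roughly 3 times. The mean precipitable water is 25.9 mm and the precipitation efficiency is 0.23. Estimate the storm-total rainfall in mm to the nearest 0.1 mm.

Each cycle deposits ε × PW = 0.23 × 25.9 = 5.957 mm.
Over 3 cycles: 3 × 5.957 = 17.9 mm.

rainfall ≈ 17.9 mm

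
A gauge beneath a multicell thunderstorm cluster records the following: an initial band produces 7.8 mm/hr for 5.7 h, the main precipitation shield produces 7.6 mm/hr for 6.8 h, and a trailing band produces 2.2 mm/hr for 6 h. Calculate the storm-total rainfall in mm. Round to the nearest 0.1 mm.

Total = Σ Rᵢ Δtᵢ = 7.8 × 5.7 + 7.6 × 6.8 + 2.2 × 6
      = 44.46 + 51.68 + 13.2 = 109.3 mm.

total ≈ 109.3 mm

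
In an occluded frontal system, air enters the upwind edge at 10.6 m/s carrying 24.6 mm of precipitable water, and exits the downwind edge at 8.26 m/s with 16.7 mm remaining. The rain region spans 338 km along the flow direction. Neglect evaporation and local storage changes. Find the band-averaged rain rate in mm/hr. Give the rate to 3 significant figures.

Column moisture flux per unit crosswind length is F = V × PW.
Inflow: F_in = 10.6 × 24.6 = 260.76 mm·m/s
Outflow: F_out = 8.26 × 16.7 = 137.942 mm·m/s
Steady-state rate R = (F_in − F_out)/L = (260.76 − 137.942) / 338000 m = 3.634e-04 mm/s.
R = 3.634e-04 × 3600 = 1.31 mm/hr.

R ≈ 1.31 mm/hr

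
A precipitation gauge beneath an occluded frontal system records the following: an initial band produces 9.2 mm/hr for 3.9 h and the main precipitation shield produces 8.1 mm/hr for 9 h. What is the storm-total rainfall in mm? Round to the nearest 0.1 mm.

total ≈ 108.8 mm

Total = Σ Rᵢ Δtᵢ = 9.2 × 3.9 + 8.1 × 9
      = 35.88 + 72.9 = 108.8 mm.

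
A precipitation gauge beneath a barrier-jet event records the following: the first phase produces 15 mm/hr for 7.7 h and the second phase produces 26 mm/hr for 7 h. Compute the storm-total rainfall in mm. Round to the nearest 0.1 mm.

total ≈ 297.5 mm

Total = Σ Rᵢ Δtᵢ = 15 × 7.7 + 26 × 7
      = 115.5 + 182 = 297.5 mm.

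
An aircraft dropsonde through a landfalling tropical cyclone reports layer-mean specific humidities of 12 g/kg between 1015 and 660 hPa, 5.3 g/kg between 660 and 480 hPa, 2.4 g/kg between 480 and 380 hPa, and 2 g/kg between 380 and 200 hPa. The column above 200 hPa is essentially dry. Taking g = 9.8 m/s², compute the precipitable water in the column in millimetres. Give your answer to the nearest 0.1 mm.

PW ≈ 59.3 mm

Precipitable water is the column-integrated vapour mass per unit area: PW = (1/g) Σ q̄ Δp, with q in kg/kg and Δp in Pa (1 kg/m² of water = 1 mm).
Layer 1015–660 hPa: Δp = 355 hPa = 35500 Pa, q̄ = 0.012 kg/kg → 0.012 × 35500 / 9.8 = 43.47 mm
Layer 660–480 hPa: Δp = 180 hPa = 18000 Pa, q̄ = 0.0053 kg/kg → 0.0053 × 18000 / 9.8 = 9.73 mm
Layer 480–380 hPa: Δp = 100 hPa = 10000 Pa, q̄ = 0.0024 kg/kg → 0.0024 × 10000 / 9.8 = 2.45 mm
Layer 380–200 hPa: Δp = 180 hPa = 18000 Pa, q̄ = 0.002 kg/kg → 0.002 × 18000 / 9.8 = 3.67 mm
PW = 43.47 + 9.73 + 2.45 + 3.67 = 59.32 ≈ 59.3 mm.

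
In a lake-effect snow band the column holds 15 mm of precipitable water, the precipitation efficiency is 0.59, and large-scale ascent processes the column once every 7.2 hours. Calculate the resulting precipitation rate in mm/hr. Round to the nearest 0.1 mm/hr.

Each overturning extracts ε × PW = 0.59 × 15 = 8.85 mm.
Rate = ε·PW / τ = 8.85 / 7.2 h = 1.2 mm/hr.

R ≈ 1.2 mm/hr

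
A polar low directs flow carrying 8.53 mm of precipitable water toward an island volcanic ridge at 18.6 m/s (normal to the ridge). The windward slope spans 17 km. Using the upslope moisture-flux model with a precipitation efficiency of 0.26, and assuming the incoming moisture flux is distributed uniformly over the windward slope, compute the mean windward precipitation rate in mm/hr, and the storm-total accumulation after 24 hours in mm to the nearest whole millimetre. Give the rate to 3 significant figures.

Incoming column moisture flux per unit ridge length: F = V × PW = 18.6 × 8.53 = 158.658 mm·m/s.
Spread over the 17 km slope with efficiency ε = 0.26: R = ε·F/W = 0.26 × 158.658 / 17000 m = 2.427e-03 mm/s.
R = 2.427e-03 × 3600 = 8.74 mm/hr.
Over 24 h: total = 8.74 × 24 = 209.76 ≈ 210 mm.

R ≈ 8.74 mm/hr; total ≈ 210 mm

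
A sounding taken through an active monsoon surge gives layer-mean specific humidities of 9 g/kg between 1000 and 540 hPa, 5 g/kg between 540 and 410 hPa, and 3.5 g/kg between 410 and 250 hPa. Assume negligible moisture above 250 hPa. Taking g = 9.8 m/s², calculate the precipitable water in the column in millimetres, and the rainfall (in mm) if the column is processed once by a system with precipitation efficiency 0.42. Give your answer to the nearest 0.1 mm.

Precipitable water is the column-integrated vapour mass per unit area: PW = (1/g) Σ q̄ Δp, with q in kg/kg and Δp in Pa (1 kg/m² of water = 1 mm).
Layer 1000–540 hPa: Δp = 460 hPa = 46000 Pa, q̄ = 0.009 kg/kg → 0.009 × 46000 / 9.8 = 42.24 mm
Layer 540–410 hPa: Δp = 130 hPa = 13000 Pa, q̄ = 0.005 kg/kg → 0.005 × 13000 / 9.8 = 6.63 mm
Layer 410–250 hPa: Δp = 160 hPa = 16000 Pa, q̄ = 0.0035 kg/kg → 0.0035 × 16000 / 9.8 = 5.71 mm
PW = 42.24 + 6.63 + 5.71 = 54.58 ≈ 54.6 mm.
Rainfall = ε × PW = 0.42 × 54.6 = 22.9 mm.

PW ≈ 54.6 mm; rainfall ≈ 22.9 mm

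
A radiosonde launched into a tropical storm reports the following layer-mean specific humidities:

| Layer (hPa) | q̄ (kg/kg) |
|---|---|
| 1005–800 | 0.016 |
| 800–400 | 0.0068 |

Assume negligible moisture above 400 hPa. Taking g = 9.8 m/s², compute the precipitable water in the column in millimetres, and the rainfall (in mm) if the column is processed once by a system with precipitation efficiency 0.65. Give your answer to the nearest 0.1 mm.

PW ≈ 61.2 mm; rainfall ≈ 39.8 mm

Precipitable water is the column-integrated vapour mass per unit area: PW = (1/g) Σ q̄ Δp, with q in kg/kg and Δp in Pa (1 kg/m² of water = 1 mm).
Layer 1005–800 hPa: Δp = 205 hPa = 20500 Pa, q̄ = 0.016 kg/kg → 0.016 × 20500 / 9.8 = 33.47 mm
Layer 800–400 hPa: Δp = 400 hPa = 40000 Pa, q̄ = 0.0068 kg/kg → 0.0068 × 40000 / 9.8 = 27.76 mm
PW = 33.47 + 27.76 = 61.23 ≈ 61.2 mm.
Rainfall = ε × PW = 0.65 × 61.2 = 39.8 mm.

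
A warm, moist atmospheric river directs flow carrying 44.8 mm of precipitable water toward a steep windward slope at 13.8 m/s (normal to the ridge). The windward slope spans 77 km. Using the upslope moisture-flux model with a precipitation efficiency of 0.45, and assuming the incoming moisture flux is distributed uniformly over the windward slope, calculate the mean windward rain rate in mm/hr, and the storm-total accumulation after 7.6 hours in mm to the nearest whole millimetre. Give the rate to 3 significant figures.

R ≈ 13.0 mm/hr; total ≈ 99 mm

Incoming column moisture flux per unit ridge length: F = V × PW = 13.8 × 44.8 = 618.24 mm·m/s.
Spread over the 77 km slope with efficiency ε = 0.45: R = ε·F/W = 0.45 × 618.24 / 77000 m = 3.613e-03 mm/s.
R = 3.613e-03 × 3600 = 13.0 mm/hr.
Over 7.6 h: total = 13.0 × 7.6 = 98.8 ≈ 99 mm.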